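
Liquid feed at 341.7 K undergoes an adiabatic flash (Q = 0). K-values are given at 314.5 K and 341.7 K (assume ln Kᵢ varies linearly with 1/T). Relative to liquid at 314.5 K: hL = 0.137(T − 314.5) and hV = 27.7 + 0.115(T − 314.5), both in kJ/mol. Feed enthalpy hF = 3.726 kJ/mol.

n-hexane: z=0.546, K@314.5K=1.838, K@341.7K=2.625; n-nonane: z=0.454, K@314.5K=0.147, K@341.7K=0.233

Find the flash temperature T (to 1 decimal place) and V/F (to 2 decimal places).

Adiabatic flash: solve Rachford–Rice at each trial T, then check hF = ψ·hV(T) + (1−ψ)·hL(T).
  T = 314.5 K: K = (1.838, 0.147), RR gives ψ = 0.098, H_out = 2.724 kJ/mol
  T = 341.7 K: K = (2.625, 0.233), RR gives ψ = 0.432, H_out = 15.447 kJ/mol
  T = 328.1 K: K = (2.213, 0.187), RR gives ψ = 0.297, H_out = 10.005 kJ/mol
  T = 321.3 K: K = (2.021, 0.166), RR gives ψ = 0.210, H_out = 6.717 kJ/mol
  T = 317.9 K: K = (1.928, 0.156), RR gives ψ = 0.158, H_out = 4.833 kJ/mol
  T = 316.2 K: K = (1.883, 0.152), RR gives ψ = 0.129, H_out = 3.810 kJ/mol
Linear interpolation between T = 314.5 (H_out = 2.724) and T = 316.2 (H_out = 3.810) on hF = 3.726 gives T ≈ 316.1 K, at which ψ = 0.13.

T = 316.1 K, V/F = 0.13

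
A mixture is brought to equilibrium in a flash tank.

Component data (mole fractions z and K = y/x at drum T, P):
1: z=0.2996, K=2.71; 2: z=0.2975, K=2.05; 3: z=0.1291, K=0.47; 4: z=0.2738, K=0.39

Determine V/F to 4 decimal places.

Material balance + equilibrium reduce to Σ zᵢ(Kᵢ−1)/(1+V/F(Kᵢ−1)) = 0.
g(0) = ΣzᵢKᵢ − 1 = 0.5892 and g(1) = 1 − Σzᵢ/Kᵢ = -0.2324, so a root lies in (0, 1).
Newton–Raphson from V/F = 0.5:
  V/F = 0.5000: g = 0.14761, g' = -0.6737 → V/F = 0.7191
  V/F = 0.7191: g = -0.00034, g' = -0.7007 → V/F = 0.7186
Converged at V/F = 0.7186.

V/F = 0.7186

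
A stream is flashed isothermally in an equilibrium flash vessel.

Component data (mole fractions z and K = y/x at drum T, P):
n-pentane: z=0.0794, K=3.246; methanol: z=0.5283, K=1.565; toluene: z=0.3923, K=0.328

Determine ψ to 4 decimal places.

ψ = 0.3580

Rachford–Rice: g(ψ) = Σ zᵢ(Kᵢ−1)/(1+ψ(Kᵢ−1)) = 0.
g(0) = ΣzᵢKᵢ − 1 = 0.2132 and g(1) = 1 − Σzᵢ/Kᵢ = -0.5581, so a root lies in (0, 1).
Iterate (Newton) starting at ψ = 0.49:
  ψ = 0.4900: g = -0.07438, g' = -0.5880 → ψ = 0.3635
  ψ = 0.3635: g = -0.00303, g' = -0.5477 → ψ = 0.3580
Converged at ψ = 0.3580.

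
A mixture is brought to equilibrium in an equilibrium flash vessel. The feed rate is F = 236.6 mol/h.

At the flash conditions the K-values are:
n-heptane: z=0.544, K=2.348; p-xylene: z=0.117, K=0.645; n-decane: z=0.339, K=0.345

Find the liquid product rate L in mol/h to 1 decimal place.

Material balance + equilibrium reduce to Σ zᵢ(Kᵢ−1)/(1+ψ(Kᵢ−1)) = 0.
g(0) = ΣzᵢKᵢ − 1 = 0.470 and g(1) = 1 − Σzᵢ/Kᵢ = -0.396, so a root lies in (0, 1).
Iterate (Newton) starting at ψ = 0.38:
  ψ = 0.380: g = 0.1413, g' = -0.710 → ψ = 0.579
  ψ = 0.579: g = 0.0018, g' = -0.713 → ψ = 0.582
Converged at ψ = 0.582.
Then V = ψ·F = 0.5816·236.6 = 137.6 mol/h and L = F − V = 99.0 mol/h.

L = 99.0 mol/h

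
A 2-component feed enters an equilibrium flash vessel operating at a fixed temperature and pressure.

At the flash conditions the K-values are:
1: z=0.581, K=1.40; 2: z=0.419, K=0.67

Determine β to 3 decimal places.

β = 0.713

Binary case is linear: z₁(K₁−1)(1+β(K₂−1)) + z₂(K₂−1)(1+β(K₁−1)) = 0
⇒ β = [z₁(K₁−1)+z₂(K₂−1)] / [−(K₁−1)(K₂−1)] = 0.0941/0.1320 = 0.713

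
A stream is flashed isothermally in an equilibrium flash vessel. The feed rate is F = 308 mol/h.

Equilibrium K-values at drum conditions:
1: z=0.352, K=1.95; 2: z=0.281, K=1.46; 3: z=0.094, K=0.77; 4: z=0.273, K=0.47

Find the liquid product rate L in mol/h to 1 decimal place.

L = 56.0 mol/h

Rachford–Rice: g(β) = Σ zᵢ(Kᵢ−1)/(1+β(Kᵢ−1)) = 0.
Check two-phase: ΣzᵢKᵢ = 1.297 > 1 and Σzᵢ/Kᵢ = 1.076 > 1, so g(0) = 0.297 > 0 and g(1) = -0.076 < 0.
Newton iteration, β⁰ = 0.5:
  β = 0.500: g = 0.1105, g' = -0.334 → β = 0.831
  β = 0.831: g = -0.0050, g' = -0.383 → β = 0.818
Converged at β = 0.818.
Then V = β·F = 0.8181·308 = 252.0 mol/h and L = F − V = 56.0 mol/h.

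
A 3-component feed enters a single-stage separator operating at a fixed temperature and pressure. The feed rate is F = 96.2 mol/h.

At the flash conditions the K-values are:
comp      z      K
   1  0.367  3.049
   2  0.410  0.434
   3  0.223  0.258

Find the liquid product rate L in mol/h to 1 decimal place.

L = 69.9 mol/h

Rachford–Rice: g(ψ) = Σ zᵢ(Kᵢ−1)/(1+ψ(Kᵢ−1)) = 0.
Check two-phase: ΣzᵢKᵢ = 1.354 > 1 and Σzᵢ/Kᵢ = 1.929 > 1, so g(0) = 0.354 > 0 and g(1) = -0.929 < 0.
Newton iteration, ψ⁰ = 0.55:
  ψ = 0.550: g = -0.2630, g' = -0.968 → ψ = 0.278
  ψ = 0.278: g = -0.0051, g' = -1.005 → ψ = 0.273
Converged at ψ = 0.273.
Then V = ψ·F = 0.2733·96.2 = 26.3 mol/h and L = F − V = 69.9 mol/h.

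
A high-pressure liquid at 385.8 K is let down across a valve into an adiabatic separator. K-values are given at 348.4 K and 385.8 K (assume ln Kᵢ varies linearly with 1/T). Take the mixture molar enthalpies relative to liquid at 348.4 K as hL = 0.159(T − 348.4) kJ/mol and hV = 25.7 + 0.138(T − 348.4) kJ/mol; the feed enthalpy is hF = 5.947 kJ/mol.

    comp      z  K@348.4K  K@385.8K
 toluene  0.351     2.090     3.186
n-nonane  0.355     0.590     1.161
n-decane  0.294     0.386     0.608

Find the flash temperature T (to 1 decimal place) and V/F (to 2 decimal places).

Adiabatic flash: solve Rachford–Rice at each trial T, then check hF = ψ·hV(T) + (1−ψ)·hL(T).
  T = 348.4 K: K = (2.090, 0.590, 0.386), RR gives ψ = 0.102, H_out = 2.613 kJ/mol
  T = 385.8 K: K = (3.186, 1.161, 0.608), RR gives ψ = 1.000, H_out = 30.861 kJ/mol
  T = 367.1 K: K = (2.608, 0.842, 0.490), RR gives ψ = 0.623, H_out = 18.744 kJ/mol
  T = 357.8 K: K = (2.343, 0.709, 0.437), RR gives ψ = 0.348, H_out = 10.378 kJ/mol
  T = 353.1 K: K = (2.215, 0.647, 0.411), RR gives ψ = 0.223, H_out = 6.467 kJ/mol
  T = 350.8 K: K = (2.153, 0.619, 0.399), RR gives ψ = 0.164, H_out = 4.583 kJ/mol
Linear interpolation between T = 350.8 (H_out = 4.583) and T = 353.1 (H_out = 6.467) on hF = 5.947 gives T ≈ 352.5 K, at which ψ = 0.21.

T = 352.5 K, V/F = 0.21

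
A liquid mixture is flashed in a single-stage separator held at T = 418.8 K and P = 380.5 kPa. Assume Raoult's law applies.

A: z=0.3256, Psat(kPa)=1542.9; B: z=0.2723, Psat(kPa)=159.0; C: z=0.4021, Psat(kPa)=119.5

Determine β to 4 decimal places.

β = 0.2841

Raoult's law: Kᵢ = Pᵢˢᵃᵗ/P = Pᵢˢᵃᵗ/380.5.
  K_A = 1542.9/380.5 = 4.054928, K_B = 159.0/380.5 = 0.417871, K_C = 119.5/380.5 = 0.314060
Material balance + equilibrium reduce to Σ zᵢ(Kᵢ−1)/(1+β(Kᵢ−1)) = 0.
g(0) = ΣzᵢKᵢ − 1 = 0.5604 and g(1) = 1 − Σzᵢ/Kᵢ = -1.0123, so a root lies in (0, 1).
Iterate (Newton) starting at β = 0.42:
  β = 0.4200: g = -0.16157, g' = -1.1179 → β = 0.2755
  β = 0.2755: g = 0.01126, g' = -1.3145 → β = 0.2840
  β = 0.2840: g = 0.00008, g' = -1.2954 → β = 0.2841
Converged at β = 0.2841.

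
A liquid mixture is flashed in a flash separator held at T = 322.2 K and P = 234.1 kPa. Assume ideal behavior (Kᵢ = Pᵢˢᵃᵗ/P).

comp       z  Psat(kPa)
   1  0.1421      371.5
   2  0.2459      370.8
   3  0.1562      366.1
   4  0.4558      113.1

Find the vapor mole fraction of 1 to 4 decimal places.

Raoult's law: Kᵢ = Pᵢˢᵃᵗ/P = Pᵢˢᵃᵗ/234.1.
  K_1 = 371.5/234.1 = 1.586929, K_2 = 370.8/234.1 = 1.583938, K_3 = 366.1/234.1 = 1.563862, K_4 = 113.1/234.1 = 0.483127
Newton–Raphson from ψ = 0.66:
  ψ = 0.6600: g = -0.12962, g' = -0.3760 → ψ = 0.3153
  ψ = 0.3153: g = -0.01503, g' = -0.3043 → ψ = 0.2659
  ψ = 0.2659: g = -0.00009, g' = -0.3007 → ψ = 0.2656
Converged at ψ = 0.2656.
Compositions from xᵢ = zᵢ/(1+ψ(Kᵢ−1)), yᵢ = Kᵢxᵢ:
  1: x = 0.1229, y = 0.1951
  2: x = 0.2129, y = 0.3372
  3: x = 0.1359, y = 0.2125
  4: x = 0.5283, y = 0.2552

y_1 = 0.1951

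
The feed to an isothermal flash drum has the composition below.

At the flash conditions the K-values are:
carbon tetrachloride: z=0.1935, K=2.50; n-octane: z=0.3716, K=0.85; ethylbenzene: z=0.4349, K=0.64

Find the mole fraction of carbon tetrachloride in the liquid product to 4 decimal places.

Material balance + equilibrium reduce to Σ zᵢ(Kᵢ−1)/(1+ψ(Kᵢ−1)) = 0.
g(0) = ΣzᵢKᵢ − 1 = 0.0779 and g(1) = 1 − Σzᵢ/Kᵢ = -0.1941, so a root lies in (0, 1).
Newton–Raphson from ψ = 0.5:
  ψ = 0.5000: g = -0.08533, g' = -0.2358 → ψ = 0.1380
  ψ = 0.1380: g = 0.01879, g' = -0.3699 → ψ = 0.1888
  ψ = 0.1888: g = 0.00084, g' = -0.3381 → ψ = 0.1913
Converged at ψ = 0.1913.
Compositions from xᵢ = zᵢ/(1+ψ(Kᵢ−1)), yᵢ = Kᵢxᵢ:
  carbon tetrachloride: x = 0.1504, y = 0.3759
  n-octane: x = 0.3826, y = 0.3252
  ethylbenzene: x = 0.4671, y = 0.2989

x_carbon tetrachloride = 0.1504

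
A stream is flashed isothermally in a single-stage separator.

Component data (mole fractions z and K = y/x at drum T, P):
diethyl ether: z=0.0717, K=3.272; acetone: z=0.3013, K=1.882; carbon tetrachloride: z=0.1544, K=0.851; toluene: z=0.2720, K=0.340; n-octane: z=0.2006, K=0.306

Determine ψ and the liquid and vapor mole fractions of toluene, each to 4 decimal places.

Newton iteration, ψ⁰ = 0.3:
  ψ = 0.3000: g = -0.11673, g' = -0.6195 → ψ = 0.1116
  ψ = 0.1116: g = 0.00381, g' = -0.6849 → ψ = 0.1171
  ψ = 0.1171: g = 0.00001, g' = -0.6806 → ψ = 0.1172
Converged at ψ = 0.1172.
Compositions from xᵢ = zᵢ/(1+ψ(Kᵢ−1)), yᵢ = Kᵢxᵢ:
  diethyl ether: x = 0.0566, y = 0.1853
  acetone: x = 0.2731, y = 0.5139
  carbon tetrachloride: x = 0.1571, y = 0.1337
  toluene: x = 0.2948, y = 0.1002
  n-octane: x = 0.2184, y = 0.0668

ψ = 0.1172, x_toluene = 0.2948, y_toluene = 0.1002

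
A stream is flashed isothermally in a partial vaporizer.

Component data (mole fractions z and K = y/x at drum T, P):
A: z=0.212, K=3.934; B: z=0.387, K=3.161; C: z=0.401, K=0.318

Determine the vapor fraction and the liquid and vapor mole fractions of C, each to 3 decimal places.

ψ = 0.711, x_C = 0.779, y_C = 0.248

Rachford–Rice: g(ψ) = Σ zᵢ(Kᵢ−1)/(1+ψ(Kᵢ−1)) = 0.
g(0) = ΣzᵢKᵢ − 1 = 1.185 and g(1) = 1 − Σzᵢ/Kᵢ = -0.437, so a root lies in (0, 1).
Newton iteration, ψ⁰ = 0.5:
  ψ = 0.500: g = 0.2391, g' = -1.147 → ψ = 0.708
  ψ = 0.708: g = 0.0033, g' = -1.173 → ψ = 0.711
Converged at ψ = 0.711.
Compositions from xᵢ = zᵢ/(1+ψ(Kᵢ−1)), yᵢ = Kᵢxᵢ:
  A: x = 0.069, y = 0.270
  B: x = 0.153, y = 0.482
  C: x = 0.779, y = 0.248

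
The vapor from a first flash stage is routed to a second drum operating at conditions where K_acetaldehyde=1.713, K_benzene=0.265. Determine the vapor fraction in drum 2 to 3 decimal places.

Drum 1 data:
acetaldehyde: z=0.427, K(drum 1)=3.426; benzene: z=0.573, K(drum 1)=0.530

Drum 1:
Let ψ₁ = V/F and solve Σ zᵢ(Kᵢ−1)/(1+ψ₁(Kᵢ−1)) = 0.
Check two-phase: ΣzᵢKᵢ = 1.767 > 1 and Σzᵢ/Kᵢ = 1.206 > 1, so g(0) = 0.767 > 0 and g(1) = -0.206 < 0.
Newton–Raphson from ψ₁ = 0.5:
  ψ₁ = 0.500: g = 0.1161, g' = -0.729 → ψ₁ = 0.659
  ψ₁ = 0.659: g = 0.0084, g' = -0.638 → ψ₁ = 0.672
Converged at ψ₁ = 0.672.
Drum-1 compositions:
  acetaldehyde: x = 0.162, y = 0.556
  benzene: x = 0.838, y = 0.444
Drum-2 feed = drum-1 vapor: z₂ = (0.5560, 0.4440).
Drum 2:
Material balance + equilibrium reduce to Σ zᵢ(Kᵢ−1)/(1+ψ₂(Kᵢ−1)) = 0.
Check two-phase: ΣzᵢKᵢ = 1.070 > 1 and Σzᵢ/Kᵢ = 2.000 > 1, so g(0) = 0.070 > 0 and g(1) = -1.000 < 0.
Binary case is linear: z₁(K₁−1)(1+ψ₂(K₂−1)) + z₂(K₂−1)(1+ψ₂(K₁−1)) = 0
⇒ ψ₂ = [z₁(K₁−1)+z₂(K₂−1)] / [−(K₁−1)(K₂−1)] = 0.0701/0.5241 = 0.134
  acetaldehyde: x = 0.508, y = 0.870
  benzene: x = 0.492, y = 0.130

V/F (drum 2) = 0.134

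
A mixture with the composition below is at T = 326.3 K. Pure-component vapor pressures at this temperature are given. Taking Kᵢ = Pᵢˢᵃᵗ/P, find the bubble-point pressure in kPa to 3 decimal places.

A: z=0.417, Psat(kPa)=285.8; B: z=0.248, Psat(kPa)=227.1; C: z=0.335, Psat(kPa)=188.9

At the bubble point ψ → 0, so ΣzᵢKᵢ = 1 with Kᵢ = Pᵢˢᵃᵗ/P ⇒ P = ΣzᵢPᵢˢᵃᵗ.
P = 0.417·285.8 + 0.248·227.1 + 0.335·188.9 = 238.781 kPa

Pbub = 238.781 kPa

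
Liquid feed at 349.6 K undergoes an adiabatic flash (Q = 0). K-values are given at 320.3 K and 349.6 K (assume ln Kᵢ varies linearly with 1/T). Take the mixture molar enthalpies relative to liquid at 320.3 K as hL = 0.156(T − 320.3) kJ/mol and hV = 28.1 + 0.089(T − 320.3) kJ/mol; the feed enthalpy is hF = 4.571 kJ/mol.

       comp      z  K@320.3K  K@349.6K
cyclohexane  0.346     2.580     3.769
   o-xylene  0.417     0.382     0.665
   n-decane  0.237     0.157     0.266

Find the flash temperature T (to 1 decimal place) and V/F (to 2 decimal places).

T = 324.8 K, V/F = 0.14

Adiabatic flash: solve Rachford–Rice at each trial T, then check hF = ψ·hV(T) + (1−ψ)·hL(T).
  T = 320.3 K: K = (2.580, 0.382, 0.157), RR gives ψ = 0.080, H_out = 2.248 kJ/mol
  T = 349.6 K: K = (3.769, 0.665, 0.266), RR gives ψ = 0.453, H_out = 16.402 kJ/mol
  T = 335.0 K: K = (3.146, 0.511, 0.207), RR gives ψ = 0.266, H_out = 9.504 kJ/mol
  T = 327.6 K: K = (2.854, 0.443, 0.181), RR gives ψ = 0.175, H_out = 5.971 kJ/mol
  T = 324.0 K: K = (2.717, 0.412, 0.169), RR gives ψ = 0.129, H_out = 4.177 kJ/mol
  T = 325.8 K: K = (2.785, 0.427, 0.175), RR gives ψ = 0.152, H_out = 5.083 kJ/mol
Linear interpolation between T = 324.0 (H_out = 4.177) and T = 325.8 (H_out = 5.083) on hF = 4.571 gives T ≈ 324.8 K, at which ψ = 0.14.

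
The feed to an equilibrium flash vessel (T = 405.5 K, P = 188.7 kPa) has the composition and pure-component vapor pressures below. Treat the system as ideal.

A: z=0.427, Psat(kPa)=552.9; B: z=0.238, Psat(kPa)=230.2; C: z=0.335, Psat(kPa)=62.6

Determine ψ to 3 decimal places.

ψ = 0.670

Raoult's law: Kᵢ = Pᵢˢᵃᵗ/P = Pᵢˢᵃᵗ/188.7.
  K_A = 552.9/188.7 = 2.93005, K_B = 230.2/188.7 = 1.21993, K_C = 62.6/188.7 = 0.33174
Let ψ = V/F and solve Σ zᵢ(Kᵢ−1)/(1+ψ(Kᵢ−1)) = 0.
Feasibility: ΣzᵢKᵢ = 1.653, Σzᵢ/Kᵢ = 1.351 — both > 1, two phases present.
Newton iteration, ψ⁰ = 0.5:
  ψ = 0.500: g = 0.1304, g' = -0.759 → ψ = 0.672
  ψ = 0.672: g = -0.0018, g' = -0.803 → ψ = 0.670
Converged at ψ = 0.670.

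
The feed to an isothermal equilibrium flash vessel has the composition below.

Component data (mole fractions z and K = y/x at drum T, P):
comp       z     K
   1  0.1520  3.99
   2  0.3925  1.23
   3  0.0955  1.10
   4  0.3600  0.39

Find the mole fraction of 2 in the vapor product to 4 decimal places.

Material balance + equilibrium reduce to Σ zᵢ(Kᵢ−1)/(1+V/F(Kᵢ−1)) = 0.
g(0) = ΣzᵢKᵢ − 1 = 0.3347 and g(1) = 1 − Σzᵢ/Kᵢ = -0.3671, so a root lies in (0, 1).
Iterate (Newton) starting at V/F = 0.5:
  V/F = 0.5000: g = -0.04376, g' = -0.5132 → V/F = 0.4147
  V/F = 0.4147: g = 0.00050, g' = -0.5290 → V/F = 0.4157
Converged at V/F = 0.4157.
Compositions from xᵢ = zᵢ/(1+V/F(Kᵢ−1)), yᵢ = Kᵢxᵢ:
  1: x = 0.0678, y = 0.2704
  2: x = 0.3582, y = 0.4406
  3: x = 0.0917, y = 0.1009
  4: x = 0.4823, y = 0.1881

y_2 = 0.4406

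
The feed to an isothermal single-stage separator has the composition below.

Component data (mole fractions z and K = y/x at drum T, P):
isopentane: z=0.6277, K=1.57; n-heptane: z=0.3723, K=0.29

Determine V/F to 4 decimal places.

Rachford–Rice: g(V/F) = Σ zᵢ(Kᵢ−1)/(1+V/F(Kᵢ−1)) = 0.
Check two-phase: ΣzᵢKᵢ = 1.0935 > 1 and Σzᵢ/Kᵢ = 1.6836 > 1, so g(0) = 0.0935 > 0 and g(1) = -0.6836 < 0.
Newton–Raphson from V/F = 0.31:
  V/F = 0.3100: g = -0.03487, g' = -0.4558 → V/F = 0.2335
  V/F = 0.2335: g = -0.00110, g' = -0.4285 → V/F = 0.2309
Converged at V/F = 0.2309.

V/F = 0.2309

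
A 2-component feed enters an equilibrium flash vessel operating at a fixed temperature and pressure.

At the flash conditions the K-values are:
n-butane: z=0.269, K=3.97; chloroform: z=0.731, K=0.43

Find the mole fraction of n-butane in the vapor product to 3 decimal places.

y_n-butane = 0.639

Material balance + equilibrium reduce to Σ zᵢ(Kᵢ−1)/(1+ψ(Kᵢ−1)) = 0.
Check two-phase: ΣzᵢKᵢ = 1.382 > 1 and Σzᵢ/Kᵢ = 1.768 > 1, so g(0) = 0.382 > 0 and g(1) = -0.768 < 0.
Newton iteration, ψ⁰ = 0.5:
  ψ = 0.500: g = -0.2613, g' = -0.849 → ψ = 0.192
  ψ = 0.192: g = 0.0406, g' = -1.261 → ψ = 0.224
  ψ = 0.224: g = 0.0016, g' = -1.167 → ψ = 0.226
Converged at ψ = 0.226.
Compositions from xᵢ = zᵢ/(1+ψ(Kᵢ−1)), yᵢ = Kᵢxᵢ:
  n-butane: x = 0.161, y = 0.639
  chloroform: x = 0.839, y = 0.361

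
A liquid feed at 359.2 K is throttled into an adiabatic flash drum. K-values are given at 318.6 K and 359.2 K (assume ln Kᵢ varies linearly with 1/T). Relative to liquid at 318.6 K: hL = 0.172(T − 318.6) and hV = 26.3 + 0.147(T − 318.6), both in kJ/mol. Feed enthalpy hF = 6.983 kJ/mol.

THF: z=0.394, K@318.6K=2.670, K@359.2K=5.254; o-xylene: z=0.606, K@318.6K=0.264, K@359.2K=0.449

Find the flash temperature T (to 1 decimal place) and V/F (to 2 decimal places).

Adiabatic flash: solve Rachford–Rice at each trial T, then check hF = ψ·hV(T) + (1−ψ)·hL(T).
  T = 318.6 K: K = (2.670, 0.264), RR gives ψ = 0.172, H_out = 4.535 kJ/mol
  T = 359.2 K: K = (5.254, 0.449), RR gives ψ = 0.573, H_out = 21.462 kJ/mol
  T = 338.9 K: K = (3.822, 0.350), RR gives ψ = 0.391, H_out = 13.583 kJ/mol
  T = 328.8 K: K = (3.215, 0.305), RR gives ψ = 0.294, H_out = 9.403 kJ/mol
  T = 323.7 K: K = (2.934, 0.284), RR gives ψ = 0.237, H_out = 7.085 kJ/mol
  T = 321.1 K: K = (2.797, 0.274), RR gives ψ = 0.205, H_out = 5.820 kJ/mol
  T = 322.4 K: K = (2.865, 0.279), RR gives ψ = 0.222, H_out = 6.461 kJ/mol
Linear interpolation between T = 322.4 (H_out = 6.461) and T = 323.7 (H_out = 7.085) on hF = 6.983 gives T ≈ 323.5 K, at which ψ = 0.23.

T = 323.5 K, V/F = 0.23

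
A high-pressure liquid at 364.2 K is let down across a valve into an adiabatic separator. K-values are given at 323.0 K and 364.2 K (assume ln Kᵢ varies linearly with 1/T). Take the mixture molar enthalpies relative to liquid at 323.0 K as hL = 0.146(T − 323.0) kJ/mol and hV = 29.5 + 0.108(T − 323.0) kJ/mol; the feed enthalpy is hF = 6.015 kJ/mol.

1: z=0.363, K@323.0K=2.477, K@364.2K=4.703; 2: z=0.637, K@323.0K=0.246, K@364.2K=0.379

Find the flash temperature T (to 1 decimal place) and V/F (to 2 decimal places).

Adiabatic flash: solve Rachford–Rice at each trial T, then check hF = ψ·hV(T) + (1−ψ)·hL(T).
  T = 323.0 K: K = (2.477, 0.246), RR gives ψ = 0.050, H_out = 1.480 kJ/mol
  T = 364.2 K: K = (4.703, 0.379), RR gives ψ = 0.413, H_out = 17.539 kJ/mol
  T = 343.6 K: K = (3.479, 0.309), RR gives ψ = 0.269, H_out = 10.722 kJ/mol
  T = 333.3 K: K = (2.951, 0.277), RR gives ψ = 0.175, H_out = 6.612 kJ/mol
  T = 328.1 K: K = (2.705, 0.261), RR gives ψ = 0.118, H_out = 4.193 kJ/mol
  T = 330.7 K: K = (2.826, 0.269), RR gives ψ = 0.148, H_out = 5.439 kJ/mol
  T = 332.0 K: K = (2.888, 0.273), RR gives ψ = 0.162, H_out = 6.034 kJ/mol
Linear interpolation between T = 330.7 (H_out = 5.439) and T = 332.0 (H_out = 6.034) on hF = 6.015 gives T ≈ 332.0 K, at which ψ = 0.16.

T = 332.0 K, V/F = 0.16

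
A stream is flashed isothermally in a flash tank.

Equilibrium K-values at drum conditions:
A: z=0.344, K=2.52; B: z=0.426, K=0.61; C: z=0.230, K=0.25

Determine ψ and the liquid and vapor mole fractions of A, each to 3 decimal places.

Let ψ = V/F and solve Σ zᵢ(Kᵢ−1)/(1+ψ(Kᵢ−1)) = 0.
Check two-phase: ΣzᵢKᵢ = 1.184 > 1 and Σzᵢ/Kᵢ = 1.755 > 1, so g(0) = 0.184 > 0 and g(1) = -0.755 < 0.
Iterate (Newton) starting at ψ = 0.5:
  ψ = 0.500: g = -0.1853, g' = -0.688 → ψ = 0.231
  ψ = 0.231: g = -0.0039, g' = -0.703 → ψ = 0.225
Converged at ψ = 0.225.
Compositions from xᵢ = zᵢ/(1+ψ(Kᵢ−1)), yᵢ = Kᵢxᵢ:
  A: x = 0.256, y = 0.646
  B: x = 0.467, y = 0.285
  C: x = 0.277, y = 0.069

ψ = 0.225, x_A = 0.256, y_A = 0.646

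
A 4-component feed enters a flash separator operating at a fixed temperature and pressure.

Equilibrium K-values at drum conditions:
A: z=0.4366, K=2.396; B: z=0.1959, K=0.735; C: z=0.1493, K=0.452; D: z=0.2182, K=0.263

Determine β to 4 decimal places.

β = 0.4003

Material balance + equilibrium reduce to Σ zᵢ(Kᵢ−1)/(1+β(Kᵢ−1)) = 0.
g(0) = ΣzᵢKᵢ − 1 = 0.3150 and g(1) = 1 − Σzᵢ/Kᵢ = -0.6087, so a root lies in (0, 1).
Iterate (Newton) starting at β = 0.5:
  β = 0.5000: g = -0.06824, g' = -0.6956 → β = 0.4019
  β = 0.4019: g = -0.00108, g' = -0.6794 → β = 0.4003
Converged at β = 0.4003.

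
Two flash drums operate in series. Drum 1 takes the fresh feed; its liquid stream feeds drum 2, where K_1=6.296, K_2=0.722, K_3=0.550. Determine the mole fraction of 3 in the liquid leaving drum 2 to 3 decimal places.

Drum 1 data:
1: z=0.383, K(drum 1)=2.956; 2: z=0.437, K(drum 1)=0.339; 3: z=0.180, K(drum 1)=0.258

x_3 (drum 2) = 0.308

Drum 1:
Material balance + equilibrium reduce to Σ zᵢ(Kᵢ−1)/(1+ψ₁(Kᵢ−1)) = 0.
g(0) = ΣzᵢKᵢ − 1 = 0.327 and g(1) = 1 − Σzᵢ/Kᵢ = -1.116, so a root lies in (0, 1).
Newton–Raphson from ψ₁ = 0.4:
  ψ₁ = 0.400: g = -0.1623, g' = -1.015 → ψ₁ = 0.240
  ψ₁ = 0.240: g = 0.0040, g' = -1.095 → ψ₁ = 0.244
Converged at ψ₁ = 0.244.
Drum-1 compositions:
  1: x = 0.259, y = 0.767
  2: x = 0.521, y = 0.177
  3: x = 0.220, y = 0.057
Drum-2 feed = drum-1 liquid: z₂ = (0.2594, 0.5209, 0.2197).
Drum 2:
Newton–Raphson from ψ₂ = 0.57:
  ψ₂ = 0.570: g = 0.0368, g' = -0.588 → ψ₂ = 0.633
  ψ₂ = 0.633: g = 0.0019, g' = -0.531 → ψ₂ = 0.636
Converged at ψ₂ = 0.636.
  1: x = 0.059, y = 0.374
  2: x = 0.633, y = 0.457
  3: x = 0.308, y = 0.169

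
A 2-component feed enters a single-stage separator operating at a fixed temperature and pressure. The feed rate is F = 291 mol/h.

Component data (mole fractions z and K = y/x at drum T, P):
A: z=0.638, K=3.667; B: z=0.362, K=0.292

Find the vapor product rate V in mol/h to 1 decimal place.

V = 222.7 mol/h

Material balance + equilibrium reduce to Σ zᵢ(Kᵢ−1)/(1+ψ(Kᵢ−1)) = 0.
Check two-phase: ΣzᵢKᵢ = 2.445 > 1 and Σzᵢ/Kᵢ = 1.414 > 1, so g(0) = 1.445 > 0 and g(1) = -0.414 < 0.
Iterate (Newton) starting at ψ = 0.5:
  ψ = 0.500: g = 0.3324, g' = -1.268 → ψ = 0.762
  ψ = 0.762: g = 0.0044, g' = -1.349 → ψ = 0.765
Converged at ψ = 0.765.
Then V = ψ·F = 0.7654·291 = 222.7 mol/h and L = F − V = 68.3 mol/h.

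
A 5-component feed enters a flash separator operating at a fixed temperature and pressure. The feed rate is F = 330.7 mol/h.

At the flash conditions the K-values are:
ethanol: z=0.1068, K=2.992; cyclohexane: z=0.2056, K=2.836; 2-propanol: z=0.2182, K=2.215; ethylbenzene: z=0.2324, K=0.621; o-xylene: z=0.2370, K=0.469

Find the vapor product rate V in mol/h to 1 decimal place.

V = 279.6 mol/h

Rachford–Rice: g(ψ) = Σ zᵢ(Kᵢ−1)/(1+ψ(Kᵢ−1)) = 0.
g(0) = ΣzᵢKᵢ − 1 = 0.6414 and g(1) = 1 − Σzᵢ/Kᵢ = -0.0863, so a root lies in (0, 1).
Iterate (Newton) starting at ψ = 0.5:
  ψ = 0.5000: g = 0.18831, g' = -0.5941 → ψ = 0.8170
  ψ = 0.8170: g = 0.01517, g' = -0.5319 → ψ = 0.8455
  ψ = 0.8455: g = -0.00005, g' = -0.5359 → ψ = 0.8454
Converged at ψ = 0.8454.
Then V = ψ·F = 0.8454·330.7 = 279.6 mol/h and L = F − V = 51.1 mol/h.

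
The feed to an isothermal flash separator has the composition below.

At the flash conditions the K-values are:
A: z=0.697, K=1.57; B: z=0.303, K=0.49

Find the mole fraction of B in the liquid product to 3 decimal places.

x_B = 0.528

Let β = V/F and solve Σ zᵢ(Kᵢ−1)/(1+β(Kᵢ−1)) = 0.
Check two-phase: ΣzᵢKᵢ = 1.243 > 1 and Σzᵢ/Kᵢ = 1.062 > 1, so g(0) = 0.243 > 0 and g(1) = -0.062 < 0.
Newton iteration, β⁰ = 0.5:
  β = 0.500: g = 0.1018, g' = -0.279 → β = 0.865
  β = 0.865: g = -0.0103, g' = -0.354 → β = 0.836
  β = 0.836: g = -0.0002, g' = -0.343 → β = 0.835
Converged at β = 0.835.
Compositions from xᵢ = zᵢ/(1+β(Kᵢ−1)), yᵢ = Kᵢxᵢ:
  A: x = 0.472, y = 0.741
  B: x = 0.528, y = 0.259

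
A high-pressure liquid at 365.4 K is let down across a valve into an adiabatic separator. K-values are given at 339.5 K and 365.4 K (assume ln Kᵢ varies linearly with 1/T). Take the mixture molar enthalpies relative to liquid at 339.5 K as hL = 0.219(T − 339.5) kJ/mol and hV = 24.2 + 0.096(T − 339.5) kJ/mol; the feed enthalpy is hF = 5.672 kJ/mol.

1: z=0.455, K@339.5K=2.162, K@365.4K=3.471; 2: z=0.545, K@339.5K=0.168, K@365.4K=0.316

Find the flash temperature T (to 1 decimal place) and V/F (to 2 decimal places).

Adiabatic flash: solve Rachford–Rice at each trial T, then check hF = ψ·hV(T) + (1−ψ)·hL(T).
  T = 339.5 K: K = (2.162, 0.168), RR gives ψ = 0.078, H_out = 1.884 kJ/mol
  T = 365.4 K: K = (3.471, 0.316), RR gives ψ = 0.445, H_out = 15.016 kJ/mol
  T = 352.4 K: K = (2.761, 0.233), RR gives ψ = 0.284, H_out = 9.237 kJ/mol
  T = 345.9 K: K = (2.446, 0.198), RR gives ψ = 0.191, H_out = 5.864 kJ/mol
  T = 342.7 K: K = (2.301, 0.183), RR gives ψ = 0.138, H_out = 3.980 kJ/mol
  T = 344.3 K: K = (2.373, 0.190), RR gives ψ = 0.165, H_out = 4.945 kJ/mol
Linear interpolation between T = 344.3 (H_out = 4.945) and T = 345.9 (H_out = 5.864) on hF = 5.672 gives T ≈ 345.6 K, at which ψ = 0.19.

T = 345.6 K, V/F = 0.19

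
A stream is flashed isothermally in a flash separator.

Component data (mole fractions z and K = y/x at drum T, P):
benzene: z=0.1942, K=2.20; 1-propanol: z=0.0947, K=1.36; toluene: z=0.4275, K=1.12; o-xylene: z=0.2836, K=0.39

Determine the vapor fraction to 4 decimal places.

ψ = 0.4225

Newton iteration, ψ⁰ = 0.31:
  ψ = 0.3100: g = 0.03665, g' = -0.3247 → ψ = 0.4229
  ψ = 0.4229: g = -0.00013, g' = -0.3295 → ψ = 0.4225
Converged at ψ = 0.4225.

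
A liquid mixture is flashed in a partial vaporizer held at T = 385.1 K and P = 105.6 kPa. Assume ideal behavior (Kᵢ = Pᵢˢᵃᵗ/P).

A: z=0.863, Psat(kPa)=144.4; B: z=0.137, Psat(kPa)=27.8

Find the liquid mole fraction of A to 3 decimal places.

Raoult's law: Kᵢ = Pᵢˢᵃᵗ/P = Pᵢˢᵃᵗ/105.6.
  K_A = 144.4/105.6 = 1.36742, K_B = 27.8/105.6 = 0.26326
Let ψ = V/F and solve Σ zᵢ(Kᵢ−1)/(1+ψ(Kᵢ−1)) = 0.
Feasibility: ΣzᵢKᵢ = 1.216, Σzᵢ/Kᵢ = 1.152 — both > 1, two phases present.
Binary case is linear: z₁(K₁−1)(1+ψ(K₂−1)) + z₂(K₂−1)(1+ψ(K₁−1)) = 0
⇒ ψ = [z₁(K₁−1)+z₂(K₂−1)] / [−(K₁−1)(K₂−1)] = 0.2162/0.2707 = 0.799
Compositions from xᵢ = zᵢ/(1+ψ(Kᵢ−1)), yᵢ = Kᵢxᵢ:
  A: x = 0.667, y = 0.912
  B: x = 0.333, y = 0.088

x_A = 0.667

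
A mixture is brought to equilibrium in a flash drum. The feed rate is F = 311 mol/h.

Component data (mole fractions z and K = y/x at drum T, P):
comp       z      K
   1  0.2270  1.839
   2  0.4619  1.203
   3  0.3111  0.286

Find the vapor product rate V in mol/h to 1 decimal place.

Rachford–Rice: g(ψ) = Σ zᵢ(Kᵢ−1)/(1+ψ(Kᵢ−1)) = 0.
Check two-phase: ΣzᵢKᵢ = 1.0621 > 1 and Σzᵢ/Kᵢ = 1.5952 > 1, so g(0) = 0.0621 > 0 and g(1) = -0.5952 < 0.
Newton iteration, ψ⁰ = 0.5:
  ψ = 0.5000: g = -0.12616, g' = -0.4786 → ψ = 0.2364
  ψ = 0.2364: g = -0.01883, g' = -0.3582 → ψ = 0.1838
  ψ = 0.1838: g = -0.00029, g' = -0.3478 → ψ = 0.1830
Converged at ψ = 0.1830.
Then V = ψ·F = 0.1830·311 = 56.9 mol/h and L = F − V = 254.1 mol/h.

V = 56.9 mol/h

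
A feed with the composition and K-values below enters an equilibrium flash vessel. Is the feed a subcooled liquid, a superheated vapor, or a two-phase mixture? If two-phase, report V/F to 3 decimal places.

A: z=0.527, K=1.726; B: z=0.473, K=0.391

ΣzᵢKᵢ = 1.095; Σzᵢ/Kᵢ = 1.515.
Both exceed 1, so a two-phase solution exists.
Rachford–Rice: g(ψ) = Σ zᵢ(Kᵢ−1)/(1+ψ(Kᵢ−1)) = 0.
Binary case is linear: z₁(K₁−1)(1+ψ(K₂−1)) + z₂(K₂−1)(1+ψ(K₁−1)) = 0
⇒ ψ = [z₁(K₁−1)+z₂(K₂−1)] / [−(K₁−1)(K₂−1)] = 0.0945/0.4421 = 0.214

two-phase, V/F = 0.214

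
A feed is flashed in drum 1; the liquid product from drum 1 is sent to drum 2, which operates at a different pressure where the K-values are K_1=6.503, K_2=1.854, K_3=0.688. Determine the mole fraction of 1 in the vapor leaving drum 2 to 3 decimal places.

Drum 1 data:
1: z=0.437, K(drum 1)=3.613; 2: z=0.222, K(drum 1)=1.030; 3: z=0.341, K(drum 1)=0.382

y_1 (drum 2) = 0.180

Drum 1:
Let ψ₁ = V/F and solve Σ zᵢ(Kᵢ−1)/(1+ψ₁(Kᵢ−1)) = 0.
Feasibility: ΣzᵢKᵢ = 1.938, Σzᵢ/Kᵢ = 1.229 — both > 1, two phases present.
Newton–Raphson from ψ₁ = 0.3:
  ψ₁ = 0.300: g = 0.3880, g' = -1.134 → ψ₁ = 0.642
  ψ₁ = 0.642: g = 0.0836, g' = -0.774 → ψ₁ = 0.750
  ψ₁ = 0.750: g = -0.0005, g' = -0.793 → ψ₁ = 0.749
Converged at ψ₁ = 0.749.
Drum-1 compositions:
  1: x = 0.148, y = 0.534
  2: x = 0.217, y = 0.224
  3: x = 0.635, y = 0.243
Drum-2 feed = drum-1 liquid: z₂ = (0.1477, 0.2171, 0.6352).
Drum 2:
Let ψ₂ = V/F and solve Σ zᵢ(Kᵢ−1)/(1+ψ₂(Kᵢ−1)) = 0.
Feasibility: ΣzᵢKᵢ = 1.800, Σzᵢ/Kᵢ = 1.063 — both > 1, two phases present.
Iterate (Newton) starting at ψ₂ = 0.5:
  ψ₂ = 0.500: g = 0.1118, g' = -0.482 → ψ₂ = 0.732
  ψ₂ = 0.732: g = 0.0190, g' = -0.341 → ψ₂ = 0.788
  ψ₂ = 0.788: g = 0.0005, g' = -0.323 → ψ₂ = 0.789
Converged at ψ₂ = 0.789.
  1: x = 0.028, y = 0.180
  2: x = 0.130, y = 0.240
  3: x = 0.843, y = 0.580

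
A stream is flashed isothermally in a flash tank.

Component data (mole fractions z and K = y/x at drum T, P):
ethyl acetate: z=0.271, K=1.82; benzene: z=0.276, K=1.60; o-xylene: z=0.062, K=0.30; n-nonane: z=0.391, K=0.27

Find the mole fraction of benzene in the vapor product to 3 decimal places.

y_benzene = 0.413

Rachford–Rice: g(β) = Σ zᵢ(Kᵢ−1)/(1+β(Kᵢ−1)) = 0.
Feasibility: ΣzᵢKᵢ = 1.059, Σzᵢ/Kᵢ = 1.976 — both > 1, two phases present.
Newton iteration, β⁰ = 0.59:
  β = 0.590: g = -0.3032, g' = -0.868 → β = 0.241
  β = 0.241: g = -0.0682, g' = -0.554 → β = 0.118
  β = 0.118: g = -0.0021, g' = -0.524 → β = 0.113
Converged at β = 0.113.
Compositions from xᵢ = zᵢ/(1+β(Kᵢ−1)), yᵢ = Kᵢxᵢ:
  ethyl acetate: x = 0.248, y = 0.451
  benzene: x = 0.258, y = 0.413
  o-xylene: x = 0.067, y = 0.020
  n-nonane: x = 0.426, y = 0.115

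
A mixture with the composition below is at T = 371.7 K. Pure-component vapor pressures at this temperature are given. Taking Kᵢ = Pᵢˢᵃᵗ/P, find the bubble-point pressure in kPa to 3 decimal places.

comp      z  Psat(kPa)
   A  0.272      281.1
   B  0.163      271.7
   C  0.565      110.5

Pbub = 183.179 kPa

At the bubble point ψ → 0, so ΣzᵢKᵢ = 1 with Kᵢ = Pᵢˢᵃᵗ/P ⇒ P = ΣzᵢPᵢˢᵃᵗ.
P = 0.272·281.1 + 0.163·271.7 + 0.565·110.5 = 183.179 kPa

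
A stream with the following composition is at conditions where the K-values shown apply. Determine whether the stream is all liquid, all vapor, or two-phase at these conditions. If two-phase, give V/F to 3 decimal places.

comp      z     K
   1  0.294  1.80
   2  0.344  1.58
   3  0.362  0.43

two-phase, V/F = 0.584

ΣzᵢKᵢ = 1.228; Σzᵢ/Kᵢ = 1.223.
Both exceed 1, so a two-phase solution exists.
Material balance + equilibrium reduce to Σ zᵢ(Kᵢ−1)/(1+ψ(Kᵢ−1)) = 0.
Iterate (Newton) starting at ψ = 0.5:
  ψ = 0.500: g = 0.0341, g' = -0.396 → ψ = 0.586
  ψ = 0.586: g = -0.0009, g' = -0.417 → ψ = 0.584
Converged at ψ = 0.584.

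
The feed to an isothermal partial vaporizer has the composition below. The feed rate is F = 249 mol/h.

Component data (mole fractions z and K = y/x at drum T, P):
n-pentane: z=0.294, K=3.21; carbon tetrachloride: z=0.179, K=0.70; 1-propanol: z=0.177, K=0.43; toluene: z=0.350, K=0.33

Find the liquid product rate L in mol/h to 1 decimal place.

Rachford–Rice: g(V/F) = Σ zᵢ(Kᵢ−1)/(1+V/F(Kᵢ−1)) = 0.
Feasibility: ΣzᵢKᵢ = 1.261, Σzᵢ/Kᵢ = 1.820 — both > 1, two phases present.
Newton iteration, V/F⁰ = 0.52:
  V/F = 0.520: g = -0.2646, g' = -0.820 → V/F = 0.197
  V/F = 0.197: g = 0.0116, g' = -0.996 → V/F = 0.209
Converged at V/F = 0.209.
Then V = V/F·F = 0.2089·249 = 52.0 mol/h and L = F − V = 197.0 mol/h.

L = 197.0 mol/h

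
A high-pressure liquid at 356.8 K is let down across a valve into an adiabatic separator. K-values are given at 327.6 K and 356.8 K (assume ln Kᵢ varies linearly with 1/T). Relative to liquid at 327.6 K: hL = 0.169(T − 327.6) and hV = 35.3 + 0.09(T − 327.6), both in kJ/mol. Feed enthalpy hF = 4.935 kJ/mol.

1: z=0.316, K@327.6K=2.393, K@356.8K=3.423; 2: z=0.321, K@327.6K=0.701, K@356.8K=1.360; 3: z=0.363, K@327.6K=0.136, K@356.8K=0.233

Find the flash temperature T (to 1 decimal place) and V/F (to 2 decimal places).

T = 332.4 K, V/F = 0.12

Adiabatic flash: solve Rachford–Rice at each trial T, then check hF = ψ·hV(T) + (1−ψ)·hL(T).
  T = 327.6 K: K = (2.393, 0.701, 0.136), RR gives ψ = 0.034, H_out = 1.208 kJ/mol
  T = 356.8 K: K = (3.423, 1.360, 0.233), RR gives ψ = 0.492, H_out = 21.177 kJ/mol
  T = 342.2 K: K = (2.884, 0.990, 0.180), RR gives ψ = 0.280, H_out = 12.040 kJ/mol
  T = 334.9 K: K = (2.632, 0.836, 0.157), RR gives ψ = 0.162, H_out = 6.842 kJ/mol
  T = 331.2 K: K = (2.510, 0.766, 0.146), RR gives ψ = 0.098, H_out = 4.048 kJ/mol
  T = 333.0 K: K = (2.569, 0.799, 0.151), RR gives ψ = 0.129, H_out = 5.422 kJ/mol
Linear interpolation between T = 331.2 (H_out = 4.048) and T = 333.0 (H_out = 5.422) on hF = 4.935 gives T ≈ 332.4 K, at which ψ = 0.12.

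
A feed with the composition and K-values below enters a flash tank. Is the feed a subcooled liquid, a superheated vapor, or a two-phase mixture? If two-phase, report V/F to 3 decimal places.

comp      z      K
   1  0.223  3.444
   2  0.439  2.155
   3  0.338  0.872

ΣzᵢKᵢ = 2.009; Σzᵢ/Kᵢ = 0.656.
Since Σzᵢ/Kᵢ < 1 the mixture is above its dew point — single vapor phase.

superheated vapor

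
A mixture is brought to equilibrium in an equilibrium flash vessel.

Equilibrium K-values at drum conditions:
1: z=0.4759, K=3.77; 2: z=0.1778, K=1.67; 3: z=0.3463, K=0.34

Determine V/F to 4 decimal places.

V/F = 0.8030

Rachford–Rice: g(V/F) = Σ zᵢ(Kᵢ−1)/(1+V/F(Kᵢ−1)) = 0.
Check two-phase: ΣzᵢKᵢ = 2.2088 > 1 and Σzᵢ/Kᵢ = 1.2512 > 1, so g(0) = 1.2088 > 0 and g(1) = -0.2512 < 0.
Newton iteration, V/F⁰ = 0.5:
  V/F = 0.5000: g = 0.30082, g' = -1.0228 → V/F = 0.7941
  V/F = 0.7941: g = 0.00945, g' = -1.0568 → V/F = 0.8031
  V/F = 0.8031: g = -0.00005, g' = -1.0679 → V/F = 0.8030
Converged at V/F = 0.8030.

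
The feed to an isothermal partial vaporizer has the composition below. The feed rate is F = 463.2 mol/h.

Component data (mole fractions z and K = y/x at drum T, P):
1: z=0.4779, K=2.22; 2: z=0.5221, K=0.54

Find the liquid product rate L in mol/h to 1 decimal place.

L = 180.2 mol/h

Material balance + equilibrium reduce to Σ zᵢ(Kᵢ−1)/(1+V/F(Kᵢ−1)) = 0.
g(0) = ΣzᵢKᵢ − 1 = 0.3429 and g(1) = 1 − Σzᵢ/Kᵢ = -0.1821, so a root lies in (0, 1).
Binary case is linear: z₁(K₁−1)(1+V/F(K₂−1)) + z₂(K₂−1)(1+V/F(K₁−1)) = 0
⇒ V/F = [z₁(K₁−1)+z₂(K₂−1)] / [−(K₁−1)(K₂−1)] = 0.34287/0.56120 = 0.6110
Then V = V/F·F = 0.6110·463.2 = 283.0 mol/h and L = F − V = 180.2 mol/h.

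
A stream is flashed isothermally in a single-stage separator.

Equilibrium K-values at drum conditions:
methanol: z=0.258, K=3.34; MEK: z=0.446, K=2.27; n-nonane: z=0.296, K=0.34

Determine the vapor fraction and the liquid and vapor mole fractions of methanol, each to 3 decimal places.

ψ = 0.879, x_methanol = 0.084, y_methanol = 0.282

Material balance + equilibrium reduce to Σ zᵢ(Kᵢ−1)/(1+ψ(Kᵢ−1)) = 0.
g(0) = ΣzᵢKᵢ − 1 = 0.975 and g(1) = 1 − Σzᵢ/Kᵢ = -0.144, so a root lies in (0, 1).
Newton iteration, ψ⁰ = 0.54:
  ψ = 0.540: g = 0.2992, g' = -0.840 → ψ = 0.896
  ψ = 0.896: g = -0.0183, g' = -1.077 → ψ = 0.879
Converged at ψ = 0.879.
Compositions from xᵢ = zᵢ/(1+ψ(Kᵢ−1)), yᵢ = Kᵢxᵢ:
  methanol: x = 0.084, y = 0.282
  MEK: x = 0.211, y = 0.478
  n-nonane: x = 0.705, y = 0.240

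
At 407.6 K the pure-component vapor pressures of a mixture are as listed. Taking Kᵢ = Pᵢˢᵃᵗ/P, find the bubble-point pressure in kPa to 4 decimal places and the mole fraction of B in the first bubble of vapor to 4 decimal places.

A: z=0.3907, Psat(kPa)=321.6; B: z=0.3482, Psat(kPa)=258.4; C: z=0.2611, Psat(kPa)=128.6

Pbub = 249.2015 kPa, y_B = 0.3611

At the bubble point ψ → 0, so ΣzᵢKᵢ = 1 with Kᵢ = Pᵢˢᵃᵗ/P ⇒ P = ΣzᵢPᵢˢᵃᵗ.
P = 0.3907·321.6 + 0.3482·258.4 + 0.2611·128.6 = 249.2015 kPa
yᵢ = zᵢPᵢˢᵃᵗ/P ⇒ y_B = 0.3482·258.4/249.2015 = 0.3611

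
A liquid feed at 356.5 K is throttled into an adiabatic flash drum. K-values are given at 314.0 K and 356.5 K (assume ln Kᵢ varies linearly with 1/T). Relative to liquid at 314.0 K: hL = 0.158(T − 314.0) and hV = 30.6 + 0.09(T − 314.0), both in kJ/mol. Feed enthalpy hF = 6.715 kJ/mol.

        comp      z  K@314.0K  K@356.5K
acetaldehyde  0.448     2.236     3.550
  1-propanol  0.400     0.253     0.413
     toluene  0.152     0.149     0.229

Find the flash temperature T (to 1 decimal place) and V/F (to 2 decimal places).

Adiabatic flash: solve Rachford–Rice at each trial T, then check hF = ψ·hV(T) + (1−ψ)·hL(T).
  T = 314.0 K: K = (2.236, 0.253, 0.149), RR gives ψ = 0.131, H_out = 4.001 kJ/mol
  T = 356.5 K: K = (3.550, 0.413, 0.229), RR gives ψ = 0.481, H_out = 20.034 kJ/mol
  T = 335.2 K: K = (2.857, 0.328, 0.187), RR gives ψ = 0.332, H_out = 13.019 kJ/mol
  T = 324.6 K: K = (2.538, 0.289, 0.168), RR gives ψ = 0.242, H_out = 8.916 kJ/mol
  T = 319.3 K: K = (2.385, 0.271, 0.158), RR gives ψ = 0.190, H_out = 6.590 kJ/mol
  T = 322.0 K: K = (2.462, 0.280, 0.163), RR gives ψ = 0.218, H_out = 7.803 kJ/mol
  T = 320.6 K: K = (2.422, 0.275, 0.160), RR gives ψ = 0.204, H_out = 7.182 kJ/mol
Linear interpolation between T = 319.3 (H_out = 6.590) and T = 320.6 (H_out = 7.182) on hF = 6.715 gives T ≈ 319.6 K, at which ψ = 0.19.

T = 319.6 K, V/F = 0.19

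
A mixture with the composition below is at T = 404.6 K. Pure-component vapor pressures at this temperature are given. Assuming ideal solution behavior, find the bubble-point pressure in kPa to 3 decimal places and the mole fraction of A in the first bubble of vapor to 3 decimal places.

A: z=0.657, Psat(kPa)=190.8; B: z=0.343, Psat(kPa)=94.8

At the bubble point ψ → 0, so ΣzᵢKᵢ = 1 with Kᵢ = Pᵢˢᵃᵗ/P ⇒ P = ΣzᵢPᵢˢᵃᵗ.
P = 0.657·190.8 + 0.343·94.8 = 157.872 kPa
yᵢ = zᵢPᵢˢᵃᵗ/P ⇒ y_A = 0.657·190.8/157.872 = 0.794

Pbub = 157.872 kPa, y_A = 0.794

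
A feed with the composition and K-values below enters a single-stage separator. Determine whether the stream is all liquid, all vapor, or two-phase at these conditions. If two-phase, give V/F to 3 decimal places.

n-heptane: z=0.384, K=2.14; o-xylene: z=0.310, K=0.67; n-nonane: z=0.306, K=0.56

ΣzᵢKᵢ = 1.201; Σzᵢ/Kᵢ = 1.189.
Both exceed 1, so a two-phase solution exists.
Rachford–Rice: g(ψ) = Σ zᵢ(Kᵢ−1)/(1+ψ(Kᵢ−1)) = 0.
Iterate (Newton) starting at ψ = 0.5:
  ψ = 0.500: g = -0.0163, g' = -0.348 → ψ = 0.453
  ψ = 0.453: g = 0.0002, g' = -0.356 → ψ = 0.454
Converged at ψ = 0.454.

two-phase, V/F = 0.454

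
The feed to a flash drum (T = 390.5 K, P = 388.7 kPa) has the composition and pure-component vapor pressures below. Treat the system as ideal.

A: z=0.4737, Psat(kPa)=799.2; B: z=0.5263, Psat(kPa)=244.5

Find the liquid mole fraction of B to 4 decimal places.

Raoult's law: Kᵢ = Pᵢˢᵃᵗ/P = Pᵢˢᵃᵗ/388.7.
  K_A = 799.2/388.7 = 2.056084, K_B = 244.5/388.7 = 0.629020
Binary case is linear: z₁(K₁−1)(1+ψ(K₂−1)) + z₂(K₂−1)(1+ψ(K₁−1)) = 0
⇒ ψ = [z₁(K₁−1)+z₂(K₂−1)] / [−(K₁−1)(K₂−1)] = 0.30502/0.39179 = 0.7785
Compositions from xᵢ = zᵢ/(1+ψ(Kᵢ−1)), yᵢ = Kᵢxᵢ:
  A: x = 0.2600, y = 0.5345
  B: x = 0.7400, y = 0.4655

x_B = 0.7400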